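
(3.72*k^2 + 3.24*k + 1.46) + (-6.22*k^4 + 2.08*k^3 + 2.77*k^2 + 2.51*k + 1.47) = -6.22*k^4 + 2.08*k^3 + 6.49*k^2 + 5.75*k + 2.93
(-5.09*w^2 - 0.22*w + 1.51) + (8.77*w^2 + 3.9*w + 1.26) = 3.68*w^2 + 3.68*w + 2.77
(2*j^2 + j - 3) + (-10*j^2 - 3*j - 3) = -8*j^2 - 2*j - 6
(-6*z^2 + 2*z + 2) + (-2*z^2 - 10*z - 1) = -8*z^2 - 8*z + 1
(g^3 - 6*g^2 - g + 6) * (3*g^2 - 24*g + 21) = 3*g^5 - 42*g^4 + 162*g^3 - 84*g^2 - 165*g + 126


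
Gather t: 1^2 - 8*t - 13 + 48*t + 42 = 40*t + 30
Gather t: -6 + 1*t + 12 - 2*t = 6 - t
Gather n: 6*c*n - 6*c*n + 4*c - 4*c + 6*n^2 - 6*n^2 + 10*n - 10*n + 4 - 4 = 0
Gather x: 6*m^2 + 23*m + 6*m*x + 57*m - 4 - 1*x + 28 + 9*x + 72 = 6*m^2 + 80*m + x*(6*m + 8) + 96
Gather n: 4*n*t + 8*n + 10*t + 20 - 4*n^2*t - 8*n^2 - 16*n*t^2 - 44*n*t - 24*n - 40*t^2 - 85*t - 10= n^2*(-4*t - 8) + n*(-16*t^2 - 40*t - 16) - 40*t^2 - 75*t + 10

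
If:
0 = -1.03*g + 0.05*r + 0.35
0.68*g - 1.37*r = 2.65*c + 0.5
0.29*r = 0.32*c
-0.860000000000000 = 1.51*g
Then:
No Solution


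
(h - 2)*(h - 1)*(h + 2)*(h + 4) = h^4 + 3*h^3 - 8*h^2 - 12*h + 16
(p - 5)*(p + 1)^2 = p^3 - 3*p^2 - 9*p - 5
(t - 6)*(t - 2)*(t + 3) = t^3 - 5*t^2 - 12*t + 36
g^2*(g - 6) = g^3 - 6*g^2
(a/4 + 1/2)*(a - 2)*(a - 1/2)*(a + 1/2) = a^4/4 - 17*a^2/16 + 1/4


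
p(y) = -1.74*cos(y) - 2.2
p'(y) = 1.74*sin(y)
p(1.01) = -3.13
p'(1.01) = 1.47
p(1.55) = -2.24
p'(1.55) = 1.74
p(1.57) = -2.20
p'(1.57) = 1.74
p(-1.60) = -2.15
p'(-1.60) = -1.74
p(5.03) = -2.74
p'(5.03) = -1.65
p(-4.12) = -1.23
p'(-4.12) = 1.44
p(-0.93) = -3.24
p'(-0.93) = -1.39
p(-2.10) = -1.32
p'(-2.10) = -1.50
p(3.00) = -0.48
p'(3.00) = 0.25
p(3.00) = -0.48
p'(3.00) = 0.25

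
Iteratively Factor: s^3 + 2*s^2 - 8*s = (s)*(s^2 + 2*s - 8) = s*(s + 4)*(s - 2)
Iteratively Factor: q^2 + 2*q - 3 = (q + 3)*(q - 1)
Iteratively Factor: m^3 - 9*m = (m)*(m^2 - 9) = m*(m + 3)*(m - 3)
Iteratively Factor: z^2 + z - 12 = (z - 3)*(z + 4)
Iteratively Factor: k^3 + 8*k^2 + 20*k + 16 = (k + 2)*(k^2 + 6*k + 8) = (k + 2)^2*(k + 4)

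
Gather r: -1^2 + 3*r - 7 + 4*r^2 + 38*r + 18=4*r^2 + 41*r + 10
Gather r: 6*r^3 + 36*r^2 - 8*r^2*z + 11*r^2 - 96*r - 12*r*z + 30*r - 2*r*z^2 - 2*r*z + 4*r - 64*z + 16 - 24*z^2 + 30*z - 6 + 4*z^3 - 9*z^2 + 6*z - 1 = 6*r^3 + r^2*(47 - 8*z) + r*(-2*z^2 - 14*z - 62) + 4*z^3 - 33*z^2 - 28*z + 9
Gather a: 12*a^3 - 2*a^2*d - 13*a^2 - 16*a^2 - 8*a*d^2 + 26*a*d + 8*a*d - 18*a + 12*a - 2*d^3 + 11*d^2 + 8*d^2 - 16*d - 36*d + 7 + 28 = 12*a^3 + a^2*(-2*d - 29) + a*(-8*d^2 + 34*d - 6) - 2*d^3 + 19*d^2 - 52*d + 35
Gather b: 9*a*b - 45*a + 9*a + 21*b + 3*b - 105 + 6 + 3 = -36*a + b*(9*a + 24) - 96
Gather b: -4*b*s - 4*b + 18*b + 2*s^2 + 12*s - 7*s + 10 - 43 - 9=b*(14 - 4*s) + 2*s^2 + 5*s - 42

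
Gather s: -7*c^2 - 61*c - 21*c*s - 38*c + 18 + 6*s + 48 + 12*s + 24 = -7*c^2 - 99*c + s*(18 - 21*c) + 90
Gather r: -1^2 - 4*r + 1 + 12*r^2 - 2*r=12*r^2 - 6*r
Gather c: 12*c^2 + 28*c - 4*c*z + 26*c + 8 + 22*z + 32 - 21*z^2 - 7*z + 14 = 12*c^2 + c*(54 - 4*z) - 21*z^2 + 15*z + 54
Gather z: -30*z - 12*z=-42*z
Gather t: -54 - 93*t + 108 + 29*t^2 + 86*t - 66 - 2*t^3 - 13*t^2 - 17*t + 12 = -2*t^3 + 16*t^2 - 24*t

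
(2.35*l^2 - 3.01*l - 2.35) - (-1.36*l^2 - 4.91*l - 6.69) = 3.71*l^2 + 1.9*l + 4.34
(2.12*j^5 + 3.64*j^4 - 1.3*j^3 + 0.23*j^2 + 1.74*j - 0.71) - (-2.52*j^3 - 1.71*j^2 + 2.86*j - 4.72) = 2.12*j^5 + 3.64*j^4 + 1.22*j^3 + 1.94*j^2 - 1.12*j + 4.01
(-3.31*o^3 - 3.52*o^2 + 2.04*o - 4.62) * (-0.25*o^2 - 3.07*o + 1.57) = 0.8275*o^5 + 11.0417*o^4 + 5.0997*o^3 - 10.6342*o^2 + 17.3862*o - 7.2534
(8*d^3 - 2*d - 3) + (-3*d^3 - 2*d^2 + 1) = 5*d^3 - 2*d^2 - 2*d - 2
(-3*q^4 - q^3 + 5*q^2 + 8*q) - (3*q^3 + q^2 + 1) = -3*q^4 - 4*q^3 + 4*q^2 + 8*q - 1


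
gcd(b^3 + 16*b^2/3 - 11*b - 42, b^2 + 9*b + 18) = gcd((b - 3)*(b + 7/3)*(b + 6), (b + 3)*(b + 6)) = b + 6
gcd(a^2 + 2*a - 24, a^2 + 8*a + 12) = a + 6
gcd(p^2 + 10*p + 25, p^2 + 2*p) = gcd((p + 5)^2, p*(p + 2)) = 1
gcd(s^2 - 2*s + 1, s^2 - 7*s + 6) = s - 1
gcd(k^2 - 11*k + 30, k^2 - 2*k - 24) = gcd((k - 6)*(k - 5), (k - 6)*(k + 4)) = k - 6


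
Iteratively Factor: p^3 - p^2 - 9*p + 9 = (p - 3)*(p^2 + 2*p - 3) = (p - 3)*(p - 1)*(p + 3)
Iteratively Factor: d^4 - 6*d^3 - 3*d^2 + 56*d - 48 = (d - 4)*(d^3 - 2*d^2 - 11*d + 12) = (d - 4)*(d - 1)*(d^2 - d - 12) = (d - 4)*(d - 1)*(d + 3)*(d - 4)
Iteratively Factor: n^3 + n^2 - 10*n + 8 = (n - 1)*(n^2 + 2*n - 8) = (n - 2)*(n - 1)*(n + 4)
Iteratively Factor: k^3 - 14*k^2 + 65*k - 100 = (k - 4)*(k^2 - 10*k + 25) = (k - 5)*(k - 4)*(k - 5)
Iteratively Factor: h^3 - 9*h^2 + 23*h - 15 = (h - 3)*(h^2 - 6*h + 5) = (h - 3)*(h - 1)*(h - 5)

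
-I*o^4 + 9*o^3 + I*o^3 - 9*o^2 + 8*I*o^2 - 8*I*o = o*(o - 1)*(o + 8*I)*(-I*o + 1)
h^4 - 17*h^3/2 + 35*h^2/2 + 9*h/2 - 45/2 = (h - 5)*(h - 3)*(h - 3/2)*(h + 1)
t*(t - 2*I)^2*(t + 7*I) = t^4 + 3*I*t^3 + 24*t^2 - 28*I*t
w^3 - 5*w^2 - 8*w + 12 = (w - 6)*(w - 1)*(w + 2)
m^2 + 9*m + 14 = (m + 2)*(m + 7)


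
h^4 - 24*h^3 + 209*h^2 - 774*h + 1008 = (h - 8)*(h - 7)*(h - 6)*(h - 3)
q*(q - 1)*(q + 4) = q^3 + 3*q^2 - 4*q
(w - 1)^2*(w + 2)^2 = w^4 + 2*w^3 - 3*w^2 - 4*w + 4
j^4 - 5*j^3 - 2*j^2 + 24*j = j*(j - 4)*(j - 3)*(j + 2)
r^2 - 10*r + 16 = (r - 8)*(r - 2)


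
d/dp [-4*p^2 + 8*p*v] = -8*p + 8*v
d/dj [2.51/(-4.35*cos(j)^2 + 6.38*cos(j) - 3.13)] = (16.0138 - 21.837*cos(j))*sin(j)/(4.35*cos(j)^2 - 6.38*cos(j) + 3.13)^2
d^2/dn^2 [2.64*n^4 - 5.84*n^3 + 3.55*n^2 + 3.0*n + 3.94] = 31.68*n^2 - 35.04*n + 7.1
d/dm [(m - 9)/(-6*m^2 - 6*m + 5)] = (6*m^2 - 108*m - 49)/(36*m^4 + 72*m^3 - 24*m^2 - 60*m + 25)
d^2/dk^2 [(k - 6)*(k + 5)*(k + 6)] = 6*k + 10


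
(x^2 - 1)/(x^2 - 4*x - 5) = (x - 1)/(x - 5)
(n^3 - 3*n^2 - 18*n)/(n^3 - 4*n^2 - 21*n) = (n - 6)/(n - 7)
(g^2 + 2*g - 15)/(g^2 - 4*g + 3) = (g + 5)/(g - 1)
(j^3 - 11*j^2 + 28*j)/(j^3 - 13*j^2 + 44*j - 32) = j*(j - 7)/(j^2 - 9*j + 8)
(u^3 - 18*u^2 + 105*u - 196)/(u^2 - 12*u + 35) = (u^2 - 11*u + 28)/(u - 5)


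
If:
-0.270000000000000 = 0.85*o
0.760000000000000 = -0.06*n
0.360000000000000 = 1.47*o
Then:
No Solution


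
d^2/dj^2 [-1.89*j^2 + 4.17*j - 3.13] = -3.78000000000000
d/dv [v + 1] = 1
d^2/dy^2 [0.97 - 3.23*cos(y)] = 3.23*cos(y)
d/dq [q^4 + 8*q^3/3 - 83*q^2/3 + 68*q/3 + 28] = 4*q^3 + 8*q^2 - 166*q/3 + 68/3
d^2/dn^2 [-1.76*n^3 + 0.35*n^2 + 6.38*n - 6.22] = 0.7 - 10.56*n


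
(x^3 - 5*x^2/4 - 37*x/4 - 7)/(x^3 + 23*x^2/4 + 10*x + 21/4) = (x - 4)/(x + 3)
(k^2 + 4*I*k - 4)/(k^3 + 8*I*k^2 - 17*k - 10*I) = (k + 2*I)/(k^2 + 6*I*k - 5)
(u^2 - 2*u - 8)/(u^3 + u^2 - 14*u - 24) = 1/(u + 3)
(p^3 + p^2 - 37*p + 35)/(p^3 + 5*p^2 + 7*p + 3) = (p^3 + p^2 - 37*p + 35)/(p^3 + 5*p^2 + 7*p + 3)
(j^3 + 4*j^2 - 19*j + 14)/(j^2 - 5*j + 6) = (j^2 + 6*j - 7)/(j - 3)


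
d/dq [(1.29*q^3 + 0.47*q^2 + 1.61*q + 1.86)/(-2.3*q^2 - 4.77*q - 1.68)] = (-2.967*q^4 - 12.3066*q^3 - 5.0405*q^2 + 6.9768*q + 6.1674)/(5.29*q^4 + 21.942*q^3 + 30.4809*q^2 + 16.0272*q + 2.8224)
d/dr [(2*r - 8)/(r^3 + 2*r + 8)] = 2*(r^3 + 2*r - (r - 4)*(3*r^2 + 2) + 8)/(r^3 + 2*r + 8)^2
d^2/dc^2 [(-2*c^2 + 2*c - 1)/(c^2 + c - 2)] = 2*(4*c^3 - 15*c^2 + 9*c - 7)/(c^6 + 3*c^5 - 3*c^4 - 11*c^3 + 6*c^2 + 12*c - 8)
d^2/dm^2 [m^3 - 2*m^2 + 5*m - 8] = 6*m - 4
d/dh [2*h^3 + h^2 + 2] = 2*h*(3*h + 1)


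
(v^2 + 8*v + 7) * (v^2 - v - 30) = v^4 + 7*v^3 - 31*v^2 - 247*v - 210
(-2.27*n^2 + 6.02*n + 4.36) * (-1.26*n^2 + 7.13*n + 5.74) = 2.8602*n^4 - 23.7703*n^3 + 24.3992*n^2 + 65.6416*n + 25.0264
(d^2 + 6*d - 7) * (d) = d^3 + 6*d^2 - 7*d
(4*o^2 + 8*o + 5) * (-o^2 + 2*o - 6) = -4*o^4 - 13*o^2 - 38*o - 30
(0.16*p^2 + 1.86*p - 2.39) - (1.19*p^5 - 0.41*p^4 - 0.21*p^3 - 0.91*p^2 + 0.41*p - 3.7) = -1.19*p^5 + 0.41*p^4 + 0.21*p^3 + 1.07*p^2 + 1.45*p + 1.31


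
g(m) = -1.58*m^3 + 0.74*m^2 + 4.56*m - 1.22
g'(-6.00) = -174.96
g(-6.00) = 339.34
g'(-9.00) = -392.70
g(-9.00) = 1169.50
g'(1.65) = -5.90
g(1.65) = 1.22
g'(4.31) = -77.11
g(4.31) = -94.32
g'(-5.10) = -126.28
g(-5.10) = 204.36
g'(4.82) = -98.43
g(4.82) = -138.98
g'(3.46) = -47.06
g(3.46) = -42.03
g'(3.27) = -41.28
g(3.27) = -33.64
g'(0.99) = 1.38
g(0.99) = 2.49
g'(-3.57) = -61.13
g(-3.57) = 63.82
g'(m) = -4.74*m^2 + 1.48*m + 4.56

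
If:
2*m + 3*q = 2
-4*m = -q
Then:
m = 1/7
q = 4/7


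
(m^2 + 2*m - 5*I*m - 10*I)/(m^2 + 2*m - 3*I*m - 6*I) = (m - 5*I)/(m - 3*I)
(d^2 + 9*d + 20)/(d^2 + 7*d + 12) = (d + 5)/(d + 3)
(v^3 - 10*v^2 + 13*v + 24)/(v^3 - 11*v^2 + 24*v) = (v + 1)/v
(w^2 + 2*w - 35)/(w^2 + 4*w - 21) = (w - 5)/(w - 3)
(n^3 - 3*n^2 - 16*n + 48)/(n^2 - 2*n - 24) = (n^2 - 7*n + 12)/(n - 6)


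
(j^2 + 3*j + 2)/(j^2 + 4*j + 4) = (j + 1)/(j + 2)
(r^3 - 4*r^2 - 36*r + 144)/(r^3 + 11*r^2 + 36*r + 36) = (r^2 - 10*r + 24)/(r^2 + 5*r + 6)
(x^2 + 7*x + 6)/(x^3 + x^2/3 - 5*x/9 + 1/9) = 9*(x + 6)/(9*x^2 - 6*x + 1)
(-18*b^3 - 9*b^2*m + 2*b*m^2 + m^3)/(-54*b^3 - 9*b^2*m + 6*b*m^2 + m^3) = (2*b + m)/(6*b + m)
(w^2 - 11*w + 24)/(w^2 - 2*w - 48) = (w - 3)/(w + 6)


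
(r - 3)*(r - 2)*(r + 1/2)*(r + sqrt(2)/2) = r^4 - 9*r^3/2 + sqrt(2)*r^3/2 - 9*sqrt(2)*r^2/4 + 7*r^2/2 + 7*sqrt(2)*r/4 + 3*r + 3*sqrt(2)/2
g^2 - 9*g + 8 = (g - 8)*(g - 1)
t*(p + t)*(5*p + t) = 5*p^2*t + 6*p*t^2 + t^3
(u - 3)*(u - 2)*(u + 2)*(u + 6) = u^4 + 3*u^3 - 22*u^2 - 12*u + 72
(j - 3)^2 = j^2 - 6*j + 9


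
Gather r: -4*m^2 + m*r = -4*m^2 + m*r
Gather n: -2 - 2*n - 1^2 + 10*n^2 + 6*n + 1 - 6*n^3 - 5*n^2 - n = -6*n^3 + 5*n^2 + 3*n - 2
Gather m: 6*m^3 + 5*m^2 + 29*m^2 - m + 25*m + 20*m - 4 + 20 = 6*m^3 + 34*m^2 + 44*m + 16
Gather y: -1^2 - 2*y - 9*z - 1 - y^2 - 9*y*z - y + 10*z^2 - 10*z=-y^2 + y*(-9*z - 3) + 10*z^2 - 19*z - 2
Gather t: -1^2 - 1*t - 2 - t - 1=-2*t - 4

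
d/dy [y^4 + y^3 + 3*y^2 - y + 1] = 4*y^3 + 3*y^2 + 6*y - 1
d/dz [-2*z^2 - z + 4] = -4*z - 1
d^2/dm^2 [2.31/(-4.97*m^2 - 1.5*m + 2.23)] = (114.118158*m^2 + 34.4421*m - 2.31*(9.94*m + 1.5)*(19.88*m + 3.0) - 51.203922)/(4.97*m^2 + 1.5*m - 2.23)^3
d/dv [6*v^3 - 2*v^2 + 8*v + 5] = 18*v^2 - 4*v + 8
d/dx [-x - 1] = -1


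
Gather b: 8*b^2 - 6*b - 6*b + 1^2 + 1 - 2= 8*b^2 - 12*b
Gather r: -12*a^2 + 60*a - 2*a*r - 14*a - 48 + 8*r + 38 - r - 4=-12*a^2 + 46*a + r*(7 - 2*a) - 14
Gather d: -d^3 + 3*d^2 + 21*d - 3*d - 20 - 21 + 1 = -d^3 + 3*d^2 + 18*d - 40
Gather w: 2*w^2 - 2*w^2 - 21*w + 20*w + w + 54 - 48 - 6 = 0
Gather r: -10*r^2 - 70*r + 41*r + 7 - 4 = -10*r^2 - 29*r + 3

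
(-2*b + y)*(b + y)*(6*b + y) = -12*b^3 - 8*b^2*y + 5*b*y^2 + y^3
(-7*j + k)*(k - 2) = -7*j*k + 14*j + k^2 - 2*k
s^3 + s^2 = s^2*(s + 1)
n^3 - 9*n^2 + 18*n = n*(n - 6)*(n - 3)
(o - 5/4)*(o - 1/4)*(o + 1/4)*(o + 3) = o^4 + 7*o^3/4 - 61*o^2/16 - 7*o/64 + 15/64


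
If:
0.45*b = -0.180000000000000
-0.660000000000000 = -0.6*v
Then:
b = -0.40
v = 1.10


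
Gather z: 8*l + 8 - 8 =8*l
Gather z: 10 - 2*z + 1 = 11 - 2*z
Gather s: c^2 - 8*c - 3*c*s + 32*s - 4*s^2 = c^2 - 8*c - 4*s^2 + s*(32 - 3*c)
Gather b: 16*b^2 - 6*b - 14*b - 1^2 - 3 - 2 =16*b^2 - 20*b - 6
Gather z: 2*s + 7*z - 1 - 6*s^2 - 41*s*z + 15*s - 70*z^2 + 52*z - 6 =-6*s^2 + 17*s - 70*z^2 + z*(59 - 41*s) - 7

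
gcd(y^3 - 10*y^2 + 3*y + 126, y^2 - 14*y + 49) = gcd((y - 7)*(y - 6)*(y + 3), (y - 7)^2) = y - 7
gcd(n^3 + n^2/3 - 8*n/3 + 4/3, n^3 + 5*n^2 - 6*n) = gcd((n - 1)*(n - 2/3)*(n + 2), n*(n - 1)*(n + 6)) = n - 1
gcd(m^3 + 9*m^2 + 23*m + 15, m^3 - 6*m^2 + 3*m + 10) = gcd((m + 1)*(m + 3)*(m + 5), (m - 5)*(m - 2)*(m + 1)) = m + 1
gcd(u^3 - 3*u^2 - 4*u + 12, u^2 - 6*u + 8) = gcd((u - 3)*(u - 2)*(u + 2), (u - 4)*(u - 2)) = u - 2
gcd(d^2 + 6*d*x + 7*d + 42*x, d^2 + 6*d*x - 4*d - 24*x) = d + 6*x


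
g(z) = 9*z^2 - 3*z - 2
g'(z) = 18*z - 3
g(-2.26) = 50.75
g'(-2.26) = -43.68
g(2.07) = 30.35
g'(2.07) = 34.26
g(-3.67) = 130.23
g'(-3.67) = -69.06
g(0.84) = 1.83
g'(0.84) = 12.12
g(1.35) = 10.35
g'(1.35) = 21.30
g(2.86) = 63.04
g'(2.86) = 48.48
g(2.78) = 59.22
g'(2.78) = 47.04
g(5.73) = 276.31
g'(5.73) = 100.14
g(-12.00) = 1330.00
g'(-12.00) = -219.00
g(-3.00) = 88.00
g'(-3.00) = -57.00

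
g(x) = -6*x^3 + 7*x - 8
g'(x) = 7 - 18*x^2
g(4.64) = -574.90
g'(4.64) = -380.53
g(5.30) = -864.16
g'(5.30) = -498.62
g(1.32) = -12.56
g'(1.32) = -24.36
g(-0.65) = -10.90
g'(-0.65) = -0.60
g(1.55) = -19.49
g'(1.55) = -36.24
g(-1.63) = 6.57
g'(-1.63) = -40.82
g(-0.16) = -9.10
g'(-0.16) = 6.54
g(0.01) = -7.93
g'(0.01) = 7.00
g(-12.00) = 10276.00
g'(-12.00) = -2585.00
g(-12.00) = 10276.00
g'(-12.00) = -2585.00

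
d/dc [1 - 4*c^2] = -8*c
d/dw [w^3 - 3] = 3*w^2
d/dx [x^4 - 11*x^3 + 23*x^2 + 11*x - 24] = 4*x^3 - 33*x^2 + 46*x + 11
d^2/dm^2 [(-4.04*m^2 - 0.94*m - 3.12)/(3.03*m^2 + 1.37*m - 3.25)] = (16.280796*m^3 - 410.569848*m^2 - 133.248492*m - 166.875956)/(27.818127*m^6 + 37.733499*m^5 - 72.452754*m^4 - 78.375097*m^3 + 77.71335*m^2 + 43.411875*m - 34.328125)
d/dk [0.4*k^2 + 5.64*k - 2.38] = 0.8*k + 5.64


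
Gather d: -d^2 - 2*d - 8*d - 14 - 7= -d^2 - 10*d - 21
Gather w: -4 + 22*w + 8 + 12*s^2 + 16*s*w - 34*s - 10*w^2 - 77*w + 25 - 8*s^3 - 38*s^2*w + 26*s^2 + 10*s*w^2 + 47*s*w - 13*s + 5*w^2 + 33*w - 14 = -8*s^3 + 38*s^2 - 47*s + w^2*(10*s - 5) + w*(-38*s^2 + 63*s - 22) + 15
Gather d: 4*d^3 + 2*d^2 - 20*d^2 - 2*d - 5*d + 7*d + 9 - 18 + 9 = 4*d^3 - 18*d^2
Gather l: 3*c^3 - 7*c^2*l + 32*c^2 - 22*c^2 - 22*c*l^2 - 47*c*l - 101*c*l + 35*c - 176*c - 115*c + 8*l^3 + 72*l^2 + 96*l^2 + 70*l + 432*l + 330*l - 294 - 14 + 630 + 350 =3*c^3 + 10*c^2 - 256*c + 8*l^3 + l^2*(168 - 22*c) + l*(-7*c^2 - 148*c + 832) + 672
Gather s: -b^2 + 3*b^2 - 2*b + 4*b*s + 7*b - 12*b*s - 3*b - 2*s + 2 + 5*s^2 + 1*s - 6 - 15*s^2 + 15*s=2*b^2 + 2*b - 10*s^2 + s*(14 - 8*b) - 4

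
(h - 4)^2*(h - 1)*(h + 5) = h^4 - 4*h^3 - 21*h^2 + 104*h - 80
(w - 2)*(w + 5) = w^2 + 3*w - 10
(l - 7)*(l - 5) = l^2 - 12*l + 35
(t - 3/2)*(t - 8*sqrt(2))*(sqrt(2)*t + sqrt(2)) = sqrt(2)*t^3 - 16*t^2 - sqrt(2)*t^2/2 - 3*sqrt(2)*t/2 + 8*t + 24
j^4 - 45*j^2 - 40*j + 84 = (j - 7)*(j - 1)*(j + 2)*(j + 6)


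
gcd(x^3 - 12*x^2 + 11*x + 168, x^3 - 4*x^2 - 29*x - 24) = x^2 - 5*x - 24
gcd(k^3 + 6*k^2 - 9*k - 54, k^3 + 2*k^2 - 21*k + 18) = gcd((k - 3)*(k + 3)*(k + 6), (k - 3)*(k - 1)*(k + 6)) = k^2 + 3*k - 18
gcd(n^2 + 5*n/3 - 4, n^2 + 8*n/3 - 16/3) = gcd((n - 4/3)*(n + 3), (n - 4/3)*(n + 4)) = n - 4/3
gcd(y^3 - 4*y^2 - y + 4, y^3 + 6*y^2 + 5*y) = y + 1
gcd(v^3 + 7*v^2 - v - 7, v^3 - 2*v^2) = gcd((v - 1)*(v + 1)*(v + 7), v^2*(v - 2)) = 1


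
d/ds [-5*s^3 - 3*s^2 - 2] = 3*s*(-5*s - 2)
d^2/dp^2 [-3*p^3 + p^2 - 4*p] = 2 - 18*p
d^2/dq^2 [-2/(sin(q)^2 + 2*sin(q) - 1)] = 4*(2*sin(q)^4 + 3*sin(q)^3 + sin(q)^2 - 5*sin(q) - 5)/(2*sin(q) - cos(q)^2)^3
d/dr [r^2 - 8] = 2*r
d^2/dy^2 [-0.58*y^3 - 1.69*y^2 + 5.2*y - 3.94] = -3.48*y - 3.38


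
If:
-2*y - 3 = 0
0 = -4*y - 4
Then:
No Solution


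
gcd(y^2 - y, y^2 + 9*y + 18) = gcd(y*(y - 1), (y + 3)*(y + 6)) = 1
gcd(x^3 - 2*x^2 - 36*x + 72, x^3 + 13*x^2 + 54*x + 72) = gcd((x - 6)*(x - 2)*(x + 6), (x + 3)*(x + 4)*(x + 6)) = x + 6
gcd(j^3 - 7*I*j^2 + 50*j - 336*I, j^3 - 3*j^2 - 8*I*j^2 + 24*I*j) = j - 8*I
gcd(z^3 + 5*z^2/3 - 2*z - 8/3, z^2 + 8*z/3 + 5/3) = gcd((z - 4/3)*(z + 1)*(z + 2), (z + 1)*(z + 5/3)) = z + 1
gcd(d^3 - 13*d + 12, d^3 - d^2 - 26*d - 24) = d + 4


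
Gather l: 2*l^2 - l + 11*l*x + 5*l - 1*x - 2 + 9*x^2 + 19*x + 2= 2*l^2 + l*(11*x + 4) + 9*x^2 + 18*x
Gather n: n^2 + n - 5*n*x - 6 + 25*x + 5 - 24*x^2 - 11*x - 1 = n^2 + n*(1 - 5*x) - 24*x^2 + 14*x - 2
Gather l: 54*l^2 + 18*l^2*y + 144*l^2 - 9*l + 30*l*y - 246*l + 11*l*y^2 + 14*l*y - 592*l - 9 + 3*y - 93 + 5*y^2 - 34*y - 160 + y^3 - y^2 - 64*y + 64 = l^2*(18*y + 198) + l*(11*y^2 + 44*y - 847) + y^3 + 4*y^2 - 95*y - 198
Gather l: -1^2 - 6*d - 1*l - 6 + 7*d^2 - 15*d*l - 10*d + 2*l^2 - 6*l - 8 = 7*d^2 - 16*d + 2*l^2 + l*(-15*d - 7) - 15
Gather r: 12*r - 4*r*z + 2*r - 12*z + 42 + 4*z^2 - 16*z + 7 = r*(14 - 4*z) + 4*z^2 - 28*z + 49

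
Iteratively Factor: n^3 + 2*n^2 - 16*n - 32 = (n - 4)*(n^2 + 6*n + 8) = (n - 4)*(n + 4)*(n + 2)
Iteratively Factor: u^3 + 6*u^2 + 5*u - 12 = (u + 3)*(u^2 + 3*u - 4) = (u - 1)*(u + 3)*(u + 4)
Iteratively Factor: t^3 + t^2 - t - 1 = (t + 1)*(t^2 - 1) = (t + 1)^2*(t - 1)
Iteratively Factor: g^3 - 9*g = (g - 3)*(g^2 + 3*g) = (g - 3)*(g + 3)*(g)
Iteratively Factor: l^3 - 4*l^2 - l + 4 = (l + 1)*(l^2 - 5*l + 4) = (l - 1)*(l + 1)*(l - 4)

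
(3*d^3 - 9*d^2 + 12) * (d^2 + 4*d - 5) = 3*d^5 + 3*d^4 - 51*d^3 + 57*d^2 + 48*d - 60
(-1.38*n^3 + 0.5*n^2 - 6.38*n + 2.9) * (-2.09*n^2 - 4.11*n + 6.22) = 2.8842*n^5 + 4.6268*n^4 + 2.6956*n^3 + 23.2708*n^2 - 51.6026*n + 18.038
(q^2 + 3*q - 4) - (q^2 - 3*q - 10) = 6*q + 6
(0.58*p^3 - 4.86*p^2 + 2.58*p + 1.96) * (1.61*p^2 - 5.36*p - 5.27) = 0.9338*p^5 - 10.9334*p^4 + 27.1468*p^3 + 14.939*p^2 - 24.1022*p - 10.3292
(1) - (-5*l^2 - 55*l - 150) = 5*l^2 + 55*l + 151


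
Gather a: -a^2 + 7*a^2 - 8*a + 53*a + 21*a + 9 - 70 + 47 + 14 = 6*a^2 + 66*a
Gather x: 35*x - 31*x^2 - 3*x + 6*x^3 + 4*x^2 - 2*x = 6*x^3 - 27*x^2 + 30*x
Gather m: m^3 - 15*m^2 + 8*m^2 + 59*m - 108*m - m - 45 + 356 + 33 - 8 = m^3 - 7*m^2 - 50*m + 336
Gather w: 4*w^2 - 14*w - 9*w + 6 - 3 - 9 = 4*w^2 - 23*w - 6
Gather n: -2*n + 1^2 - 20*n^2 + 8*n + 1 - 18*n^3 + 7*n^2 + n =-18*n^3 - 13*n^2 + 7*n + 2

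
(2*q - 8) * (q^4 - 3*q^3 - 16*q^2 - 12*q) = 2*q^5 - 14*q^4 - 8*q^3 + 104*q^2 + 96*q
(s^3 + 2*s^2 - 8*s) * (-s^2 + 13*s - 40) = -s^5 + 11*s^4 - 6*s^3 - 184*s^2 + 320*s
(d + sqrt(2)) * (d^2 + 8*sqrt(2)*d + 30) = d^3 + 9*sqrt(2)*d^2 + 46*d + 30*sqrt(2)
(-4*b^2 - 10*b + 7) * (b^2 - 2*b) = -4*b^4 - 2*b^3 + 27*b^2 - 14*b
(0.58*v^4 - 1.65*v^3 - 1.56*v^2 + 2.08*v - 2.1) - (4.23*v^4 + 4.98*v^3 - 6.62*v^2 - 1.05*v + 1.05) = -3.65*v^4 - 6.63*v^3 + 5.06*v^2 + 3.13*v - 3.15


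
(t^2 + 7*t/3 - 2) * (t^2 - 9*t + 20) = t^4 - 20*t^3/3 - 3*t^2 + 194*t/3 - 40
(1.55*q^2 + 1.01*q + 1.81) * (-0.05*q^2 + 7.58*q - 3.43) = -0.0775*q^4 + 11.6985*q^3 + 2.2488*q^2 + 10.2555*q - 6.2083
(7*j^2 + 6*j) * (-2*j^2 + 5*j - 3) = -14*j^4 + 23*j^3 + 9*j^2 - 18*j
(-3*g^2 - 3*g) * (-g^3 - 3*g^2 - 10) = 3*g^5 + 12*g^4 + 9*g^3 + 30*g^2 + 30*g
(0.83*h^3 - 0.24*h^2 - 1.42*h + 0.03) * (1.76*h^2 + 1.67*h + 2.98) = 1.4608*h^5 + 0.9637*h^4 - 0.4266*h^3 - 3.0338*h^2 - 4.1815*h + 0.0894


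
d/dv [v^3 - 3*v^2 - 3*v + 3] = 3*v^2 - 6*v - 3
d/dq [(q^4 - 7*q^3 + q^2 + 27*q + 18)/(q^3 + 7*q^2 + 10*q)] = (q^6 + 14*q^5 - 20*q^4 - 194*q^3 - 233*q^2 - 252*q - 180)/(q^2*(q^4 + 14*q^3 + 69*q^2 + 140*q + 100))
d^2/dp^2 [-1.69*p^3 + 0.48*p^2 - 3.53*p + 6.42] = 0.96 - 10.14*p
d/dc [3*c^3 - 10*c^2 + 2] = c*(9*c - 20)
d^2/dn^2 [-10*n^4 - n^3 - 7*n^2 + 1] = -120*n^2 - 6*n - 14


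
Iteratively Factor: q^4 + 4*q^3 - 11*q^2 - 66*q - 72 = (q - 4)*(q^3 + 8*q^2 + 21*q + 18) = (q - 4)*(q + 2)*(q^2 + 6*q + 9) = (q - 4)*(q + 2)*(q + 3)*(q + 3)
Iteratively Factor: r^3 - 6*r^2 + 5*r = (r - 1)*(r^2 - 5*r) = (r - 5)*(r - 1)*(r)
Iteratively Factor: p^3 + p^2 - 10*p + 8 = (p - 1)*(p^2 + 2*p - 8) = (p - 2)*(p - 1)*(p + 4)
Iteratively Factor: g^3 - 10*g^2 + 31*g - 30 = (g - 5)*(g^2 - 5*g + 6) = (g - 5)*(g - 2)*(g - 3)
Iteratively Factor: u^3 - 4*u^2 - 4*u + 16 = (u + 2)*(u^2 - 6*u + 8) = (u - 2)*(u + 2)*(u - 4)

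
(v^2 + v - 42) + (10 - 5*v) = v^2 - 4*v - 32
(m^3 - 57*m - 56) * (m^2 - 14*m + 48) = m^5 - 14*m^4 - 9*m^3 + 742*m^2 - 1952*m - 2688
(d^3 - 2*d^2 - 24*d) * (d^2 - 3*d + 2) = d^5 - 5*d^4 - 16*d^3 + 68*d^2 - 48*d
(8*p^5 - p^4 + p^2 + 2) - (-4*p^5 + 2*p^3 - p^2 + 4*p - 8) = 12*p^5 - p^4 - 2*p^3 + 2*p^2 - 4*p + 10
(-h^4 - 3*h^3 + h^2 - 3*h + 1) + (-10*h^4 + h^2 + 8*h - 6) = -11*h^4 - 3*h^3 + 2*h^2 + 5*h - 5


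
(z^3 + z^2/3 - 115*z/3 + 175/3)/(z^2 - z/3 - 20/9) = 3*(z^2 + 2*z - 35)/(3*z + 4)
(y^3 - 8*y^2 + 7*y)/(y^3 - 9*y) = (y^2 - 8*y + 7)/(y^2 - 9)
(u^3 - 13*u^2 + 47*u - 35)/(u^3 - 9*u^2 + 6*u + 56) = (u^2 - 6*u + 5)/(u^2 - 2*u - 8)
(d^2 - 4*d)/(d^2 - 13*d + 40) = d*(d - 4)/(d^2 - 13*d + 40)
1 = 1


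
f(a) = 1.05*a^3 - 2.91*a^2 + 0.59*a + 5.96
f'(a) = 3.15*a^2 - 5.82*a + 0.59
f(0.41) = 5.79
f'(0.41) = -1.27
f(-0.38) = 5.26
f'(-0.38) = 3.26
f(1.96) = 3.84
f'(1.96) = 1.28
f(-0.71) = 3.70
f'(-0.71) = 6.31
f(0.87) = 4.96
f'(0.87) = -2.09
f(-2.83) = -42.81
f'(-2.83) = 42.29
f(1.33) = 4.07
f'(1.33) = -1.58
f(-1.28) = -1.76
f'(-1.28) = 13.20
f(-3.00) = -50.35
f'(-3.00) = 46.40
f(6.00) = 131.54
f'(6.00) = 79.07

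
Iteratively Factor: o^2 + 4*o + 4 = (o + 2)*(o + 2)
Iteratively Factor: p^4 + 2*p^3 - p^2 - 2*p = (p - 1)*(p^3 + 3*p^2 + 2*p) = p*(p - 1)*(p^2 + 3*p + 2) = p*(p - 1)*(p + 2)*(p + 1)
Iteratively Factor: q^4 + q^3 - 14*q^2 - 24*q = (q - 4)*(q^3 + 5*q^2 + 6*q) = (q - 4)*(q + 2)*(q^2 + 3*q) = (q - 4)*(q + 2)*(q + 3)*(q)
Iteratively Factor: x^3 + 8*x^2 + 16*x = (x)*(x^2 + 8*x + 16) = x*(x + 4)*(x + 4)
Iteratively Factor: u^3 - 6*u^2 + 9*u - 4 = (u - 1)*(u^2 - 5*u + 4) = (u - 1)^2*(u - 4)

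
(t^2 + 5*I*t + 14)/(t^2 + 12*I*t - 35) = (t - 2*I)/(t + 5*I)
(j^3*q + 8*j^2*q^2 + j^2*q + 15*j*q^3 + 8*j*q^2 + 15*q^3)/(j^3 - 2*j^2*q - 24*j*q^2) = q*(-j^3 - 8*j^2*q - j^2 - 15*j*q^2 - 8*j*q - 15*q^2)/(j*(-j^2 + 2*j*q + 24*q^2))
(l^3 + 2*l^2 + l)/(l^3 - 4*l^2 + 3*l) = (l^2 + 2*l + 1)/(l^2 - 4*l + 3)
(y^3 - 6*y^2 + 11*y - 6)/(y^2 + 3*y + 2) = (y^3 - 6*y^2 + 11*y - 6)/(y^2 + 3*y + 2)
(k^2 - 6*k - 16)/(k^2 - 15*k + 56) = (k + 2)/(k - 7)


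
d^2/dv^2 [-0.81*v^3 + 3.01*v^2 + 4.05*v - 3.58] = 6.02 - 4.86*v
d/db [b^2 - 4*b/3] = 2*b - 4/3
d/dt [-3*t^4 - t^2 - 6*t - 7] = -12*t^3 - 2*t - 6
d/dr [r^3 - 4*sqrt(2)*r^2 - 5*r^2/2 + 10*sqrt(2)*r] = 3*r^2 - 8*sqrt(2)*r - 5*r + 10*sqrt(2)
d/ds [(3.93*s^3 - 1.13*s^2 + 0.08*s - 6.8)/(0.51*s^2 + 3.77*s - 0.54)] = (2.0043*s^4 + 29.6322*s^3 - 10.6675*s^2 + 8.1564*s + 25.5928)/(0.2601*s^4 + 3.8454*s^3 + 13.6621*s^2 - 4.0716*s + 0.2916)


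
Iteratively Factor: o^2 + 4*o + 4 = (o + 2)*(o + 2)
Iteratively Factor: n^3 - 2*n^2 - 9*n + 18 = (n - 2)*(n^2 - 9) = (n - 2)*(n + 3)*(n - 3)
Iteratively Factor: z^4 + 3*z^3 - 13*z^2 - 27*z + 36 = (z - 1)*(z^3 + 4*z^2 - 9*z - 36) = (z - 3)*(z - 1)*(z^2 + 7*z + 12) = (z - 3)*(z - 1)*(z + 3)*(z + 4)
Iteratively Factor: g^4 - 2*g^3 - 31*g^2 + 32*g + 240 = (g + 4)*(g^3 - 6*g^2 - 7*g + 60) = (g + 3)*(g + 4)*(g^2 - 9*g + 20) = (g - 4)*(g + 3)*(g + 4)*(g - 5)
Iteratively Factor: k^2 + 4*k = (k)*(k + 4)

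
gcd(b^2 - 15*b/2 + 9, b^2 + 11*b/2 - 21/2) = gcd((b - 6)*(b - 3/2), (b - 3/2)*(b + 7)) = b - 3/2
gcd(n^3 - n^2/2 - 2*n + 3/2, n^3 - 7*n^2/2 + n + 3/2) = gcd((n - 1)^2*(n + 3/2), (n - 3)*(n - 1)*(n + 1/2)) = n - 1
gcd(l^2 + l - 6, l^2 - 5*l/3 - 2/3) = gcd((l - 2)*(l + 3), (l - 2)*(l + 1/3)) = l - 2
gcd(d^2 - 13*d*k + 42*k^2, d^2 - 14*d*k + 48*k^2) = d - 6*k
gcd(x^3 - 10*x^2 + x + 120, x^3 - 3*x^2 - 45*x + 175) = x - 5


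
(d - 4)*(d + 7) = d^2 + 3*d - 28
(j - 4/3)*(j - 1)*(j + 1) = j^3 - 4*j^2/3 - j + 4/3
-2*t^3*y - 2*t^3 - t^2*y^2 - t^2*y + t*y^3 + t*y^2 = (-2*t + y)*(t + y)*(t*y + t)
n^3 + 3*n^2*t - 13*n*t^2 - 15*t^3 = (n - 3*t)*(n + t)*(n + 5*t)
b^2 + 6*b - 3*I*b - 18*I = (b + 6)*(b - 3*I)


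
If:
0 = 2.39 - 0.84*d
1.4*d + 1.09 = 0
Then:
No Solution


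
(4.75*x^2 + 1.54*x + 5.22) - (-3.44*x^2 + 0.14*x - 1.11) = 8.19*x^2 + 1.4*x + 6.33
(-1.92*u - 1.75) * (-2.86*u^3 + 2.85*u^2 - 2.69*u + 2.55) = 5.4912*u^4 - 0.467*u^3 + 0.1773*u^2 - 0.1885*u - 4.4625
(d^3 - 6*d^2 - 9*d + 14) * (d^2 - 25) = d^5 - 6*d^4 - 34*d^3 + 164*d^2 + 225*d - 350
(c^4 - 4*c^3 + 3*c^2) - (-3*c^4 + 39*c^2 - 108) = 4*c^4 - 4*c^3 - 36*c^2 + 108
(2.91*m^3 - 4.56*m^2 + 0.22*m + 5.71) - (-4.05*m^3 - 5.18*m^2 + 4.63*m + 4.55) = 6.96*m^3 + 0.62*m^2 - 4.41*m + 1.16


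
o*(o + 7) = o^2 + 7*o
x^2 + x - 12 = (x - 3)*(x + 4)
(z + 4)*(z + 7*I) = z^2 + 4*z + 7*I*z + 28*I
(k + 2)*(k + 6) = k^2 + 8*k + 12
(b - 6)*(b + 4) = b^2 - 2*b - 24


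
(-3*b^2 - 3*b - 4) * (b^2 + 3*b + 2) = -3*b^4 - 12*b^3 - 19*b^2 - 18*b - 8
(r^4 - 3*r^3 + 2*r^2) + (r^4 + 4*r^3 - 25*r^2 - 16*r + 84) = 2*r^4 + r^3 - 23*r^2 - 16*r + 84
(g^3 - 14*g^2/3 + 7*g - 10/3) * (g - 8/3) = g^4 - 22*g^3/3 + 175*g^2/9 - 22*g + 80/9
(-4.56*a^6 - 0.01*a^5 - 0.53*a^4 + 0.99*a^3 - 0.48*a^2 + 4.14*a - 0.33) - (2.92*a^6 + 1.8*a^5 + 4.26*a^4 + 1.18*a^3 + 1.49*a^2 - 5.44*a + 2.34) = -7.48*a^6 - 1.81*a^5 - 4.79*a^4 - 0.19*a^3 - 1.97*a^2 + 9.58*a - 2.67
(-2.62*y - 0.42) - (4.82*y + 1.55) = -7.44*y - 1.97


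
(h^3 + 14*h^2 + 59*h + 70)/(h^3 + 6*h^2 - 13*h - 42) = (h + 5)/(h - 3)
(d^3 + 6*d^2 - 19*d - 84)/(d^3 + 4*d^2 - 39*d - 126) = (d - 4)/(d - 6)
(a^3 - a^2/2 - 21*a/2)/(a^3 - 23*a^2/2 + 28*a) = (a + 3)/(a - 8)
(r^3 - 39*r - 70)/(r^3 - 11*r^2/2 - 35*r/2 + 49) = 2*(r^2 + 7*r + 10)/(2*r^2 + 3*r - 14)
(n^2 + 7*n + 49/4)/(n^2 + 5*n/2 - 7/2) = (n + 7/2)/(n - 1)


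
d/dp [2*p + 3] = 2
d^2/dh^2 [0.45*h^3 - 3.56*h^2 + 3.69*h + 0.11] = 2.7*h - 7.12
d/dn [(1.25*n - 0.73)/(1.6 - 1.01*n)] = (1.275327*n - 2.02032)/(1.01*n - 1.6)^3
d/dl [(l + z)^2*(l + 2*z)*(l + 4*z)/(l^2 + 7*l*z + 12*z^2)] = (2*l^3 + 13*l^2*z + 24*l*z^2 + 13*z^3)/(l^2 + 6*l*z + 9*z^2)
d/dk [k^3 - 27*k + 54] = 3*k^2 - 27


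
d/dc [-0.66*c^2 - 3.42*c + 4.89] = -1.32*c - 3.42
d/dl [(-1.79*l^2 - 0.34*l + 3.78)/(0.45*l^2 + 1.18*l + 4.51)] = (-1.9592*l^2 - 19.5478*l - 5.9938)/(0.2025*l^4 + 1.062*l^3 + 5.4514*l^2 + 10.6436*l + 20.3401)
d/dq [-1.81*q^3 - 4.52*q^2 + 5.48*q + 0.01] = -5.43*q^2 - 9.04*q + 5.48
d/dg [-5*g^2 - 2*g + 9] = -10*g - 2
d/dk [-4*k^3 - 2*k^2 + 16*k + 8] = -12*k^2 - 4*k + 16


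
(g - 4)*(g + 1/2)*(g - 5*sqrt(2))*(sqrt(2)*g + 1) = sqrt(2)*g^4 - 9*g^3 - 7*sqrt(2)*g^3/2 - 7*sqrt(2)*g^2 + 63*g^2/2 + 18*g + 35*sqrt(2)*g/2 + 10*sqrt(2)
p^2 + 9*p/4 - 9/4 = (p - 3/4)*(p + 3)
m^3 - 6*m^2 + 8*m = m*(m - 4)*(m - 2)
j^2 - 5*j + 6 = (j - 3)*(j - 2)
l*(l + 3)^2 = l^3 + 6*l^2 + 9*l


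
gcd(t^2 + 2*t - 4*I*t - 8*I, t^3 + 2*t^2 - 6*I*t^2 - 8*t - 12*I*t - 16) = t^2 + t*(2 - 4*I) - 8*I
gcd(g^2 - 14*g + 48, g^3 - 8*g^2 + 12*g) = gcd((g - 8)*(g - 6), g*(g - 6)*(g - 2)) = g - 6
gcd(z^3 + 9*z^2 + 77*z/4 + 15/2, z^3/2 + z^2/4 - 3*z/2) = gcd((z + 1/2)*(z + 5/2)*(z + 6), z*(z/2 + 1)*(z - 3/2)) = 1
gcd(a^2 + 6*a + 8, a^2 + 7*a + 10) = a + 2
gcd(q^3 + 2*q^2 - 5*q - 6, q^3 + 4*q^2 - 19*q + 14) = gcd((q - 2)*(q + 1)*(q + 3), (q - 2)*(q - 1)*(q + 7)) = q - 2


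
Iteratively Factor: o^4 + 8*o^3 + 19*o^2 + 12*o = (o + 3)*(o^3 + 5*o^2 + 4*o) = (o + 3)*(o + 4)*(o^2 + o) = o*(o + 3)*(o + 4)*(o + 1)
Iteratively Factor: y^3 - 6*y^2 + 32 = (y - 4)*(y^2 - 2*y - 8) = (y - 4)^2*(y + 2)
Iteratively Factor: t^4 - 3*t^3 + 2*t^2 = (t - 2)*(t^3 - t^2) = t*(t - 2)*(t^2 - t) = t*(t - 2)*(t - 1)*(t)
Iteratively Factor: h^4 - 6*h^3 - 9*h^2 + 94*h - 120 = (h - 3)*(h^3 - 3*h^2 - 18*h + 40) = (h - 3)*(h + 4)*(h^2 - 7*h + 10) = (h - 5)*(h - 3)*(h + 4)*(h - 2)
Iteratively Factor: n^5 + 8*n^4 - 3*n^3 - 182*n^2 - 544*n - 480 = (n + 2)*(n^4 + 6*n^3 - 15*n^2 - 152*n - 240) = (n + 2)*(n + 3)*(n^3 + 3*n^2 - 24*n - 80) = (n + 2)*(n + 3)*(n + 4)*(n^2 - n - 20) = (n - 5)*(n + 2)*(n + 3)*(n + 4)*(n + 4)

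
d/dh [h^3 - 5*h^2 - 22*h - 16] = 3*h^2 - 10*h - 22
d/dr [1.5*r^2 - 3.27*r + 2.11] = 3.0*r - 3.27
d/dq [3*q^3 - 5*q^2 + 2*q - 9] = 9*q^2 - 10*q + 2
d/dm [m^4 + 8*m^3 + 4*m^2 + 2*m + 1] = 4*m^3 + 24*m^2 + 8*m + 2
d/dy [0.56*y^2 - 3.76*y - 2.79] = 1.12*y - 3.76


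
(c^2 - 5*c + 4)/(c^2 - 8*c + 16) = (c - 1)/(c - 4)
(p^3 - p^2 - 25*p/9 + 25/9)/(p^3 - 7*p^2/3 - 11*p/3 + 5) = (p - 5/3)/(p - 3)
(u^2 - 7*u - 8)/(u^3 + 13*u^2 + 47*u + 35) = (u - 8)/(u^2 + 12*u + 35)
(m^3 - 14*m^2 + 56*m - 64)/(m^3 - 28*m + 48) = (m - 8)/(m + 6)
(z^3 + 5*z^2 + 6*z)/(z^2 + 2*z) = z + 3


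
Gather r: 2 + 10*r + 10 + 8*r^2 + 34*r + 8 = 8*r^2 + 44*r + 20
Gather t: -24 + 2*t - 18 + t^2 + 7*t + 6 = t^2 + 9*t - 36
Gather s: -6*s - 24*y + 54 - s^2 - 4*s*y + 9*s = -s^2 + s*(3 - 4*y) - 24*y + 54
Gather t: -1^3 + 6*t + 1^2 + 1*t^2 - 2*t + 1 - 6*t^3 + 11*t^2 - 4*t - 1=-6*t^3 + 12*t^2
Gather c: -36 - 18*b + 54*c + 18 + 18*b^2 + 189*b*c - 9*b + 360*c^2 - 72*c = 18*b^2 - 27*b + 360*c^2 + c*(189*b - 18) - 18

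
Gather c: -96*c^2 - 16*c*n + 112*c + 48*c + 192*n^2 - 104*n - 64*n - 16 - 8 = -96*c^2 + c*(160 - 16*n) + 192*n^2 - 168*n - 24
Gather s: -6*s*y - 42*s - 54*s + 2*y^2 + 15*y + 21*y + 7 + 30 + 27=s*(-6*y - 96) + 2*y^2 + 36*y + 64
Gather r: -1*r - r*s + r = -r*s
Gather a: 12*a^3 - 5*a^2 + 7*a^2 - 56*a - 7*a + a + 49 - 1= 12*a^3 + 2*a^2 - 62*a + 48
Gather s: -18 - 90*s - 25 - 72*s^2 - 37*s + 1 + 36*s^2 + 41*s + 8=-36*s^2 - 86*s - 34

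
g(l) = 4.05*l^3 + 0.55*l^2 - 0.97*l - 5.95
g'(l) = 12.15*l^2 + 1.1*l - 0.97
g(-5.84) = -788.19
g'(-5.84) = 406.99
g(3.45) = 163.56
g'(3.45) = 147.44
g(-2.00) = -34.21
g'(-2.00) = 45.43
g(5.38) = 635.42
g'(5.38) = 356.62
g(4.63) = 403.32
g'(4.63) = 264.58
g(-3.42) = -158.21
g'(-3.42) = 137.38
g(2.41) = 51.60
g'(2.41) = 72.25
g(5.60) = 717.11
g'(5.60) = 386.21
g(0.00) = -5.95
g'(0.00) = -0.97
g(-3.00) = -107.44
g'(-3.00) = 105.08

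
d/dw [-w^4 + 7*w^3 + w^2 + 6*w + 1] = -4*w^3 + 21*w^2 + 2*w + 6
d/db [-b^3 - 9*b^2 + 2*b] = -3*b^2 - 18*b + 2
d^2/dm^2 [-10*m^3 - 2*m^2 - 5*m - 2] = -60*m - 4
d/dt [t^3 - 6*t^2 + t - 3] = 3*t^2 - 12*t + 1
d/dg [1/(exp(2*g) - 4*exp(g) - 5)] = 2*(2 - exp(g))*exp(g)/(-exp(2*g) + 4*exp(g) + 5)^2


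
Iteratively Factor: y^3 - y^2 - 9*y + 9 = (y - 3)*(y^2 + 2*y - 3) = (y - 3)*(y + 3)*(y - 1)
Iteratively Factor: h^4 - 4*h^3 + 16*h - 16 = (h - 2)*(h^3 - 2*h^2 - 4*h + 8) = (h - 2)^2*(h^2 - 4) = (h - 2)^2*(h + 2)*(h - 2)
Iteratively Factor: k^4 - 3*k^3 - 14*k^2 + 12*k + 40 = (k + 2)*(k^3 - 5*k^2 - 4*k + 20) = (k - 2)*(k + 2)*(k^2 - 3*k - 10) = (k - 5)*(k - 2)*(k + 2)*(k + 2)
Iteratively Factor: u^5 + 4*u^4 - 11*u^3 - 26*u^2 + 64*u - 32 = (u + 4)*(u^4 - 11*u^2 + 18*u - 8) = (u - 1)*(u + 4)*(u^3 + u^2 - 10*u + 8) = (u - 1)^2*(u + 4)*(u^2 + 2*u - 8) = (u - 2)*(u - 1)^2*(u + 4)*(u + 4)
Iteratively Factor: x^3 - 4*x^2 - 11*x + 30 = (x - 2)*(x^2 - 2*x - 15) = (x - 2)*(x + 3)*(x - 5)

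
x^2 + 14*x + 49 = (x + 7)^2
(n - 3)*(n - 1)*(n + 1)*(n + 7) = n^4 + 4*n^3 - 22*n^2 - 4*n + 21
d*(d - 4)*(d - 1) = d^3 - 5*d^2 + 4*d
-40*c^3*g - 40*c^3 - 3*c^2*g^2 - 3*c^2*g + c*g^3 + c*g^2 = (-8*c + g)*(5*c + g)*(c*g + c)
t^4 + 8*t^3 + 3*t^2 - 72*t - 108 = (t - 3)*(t + 2)*(t + 3)*(t + 6)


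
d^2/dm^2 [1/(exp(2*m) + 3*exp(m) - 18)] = (2*(2*exp(m) + 3)^2*exp(m) - (4*exp(m) + 3)*(exp(2*m) + 3*exp(m) - 18))*exp(m)/(exp(2*m) + 3*exp(m) - 18)^3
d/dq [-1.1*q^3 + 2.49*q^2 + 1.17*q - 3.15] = -3.3*q^2 + 4.98*q + 1.17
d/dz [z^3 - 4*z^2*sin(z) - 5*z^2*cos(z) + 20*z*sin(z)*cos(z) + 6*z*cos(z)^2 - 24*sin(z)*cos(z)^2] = 5*z^2*sin(z) - 4*z^2*cos(z) + 3*z^2 - 8*z*sin(z) - 6*z*sin(2*z) - 10*z*cos(z) + 20*z*cos(2*z) + 10*sin(2*z) - 6*cos(z) + 3*cos(2*z) - 18*cos(3*z) + 3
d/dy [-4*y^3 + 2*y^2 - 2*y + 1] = -12*y^2 + 4*y - 2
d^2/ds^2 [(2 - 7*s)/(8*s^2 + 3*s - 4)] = 2*(-(7*s - 2)*(16*s + 3)^2 + (168*s + 5)*(8*s^2 + 3*s - 4))/(8*s^2 + 3*s - 4)^3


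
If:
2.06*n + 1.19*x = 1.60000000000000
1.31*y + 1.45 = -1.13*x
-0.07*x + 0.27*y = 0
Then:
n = 1.35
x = -0.99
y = -0.26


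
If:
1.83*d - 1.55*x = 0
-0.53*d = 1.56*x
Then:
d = 0.00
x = 0.00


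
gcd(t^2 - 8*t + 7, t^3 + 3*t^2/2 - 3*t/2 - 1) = t - 1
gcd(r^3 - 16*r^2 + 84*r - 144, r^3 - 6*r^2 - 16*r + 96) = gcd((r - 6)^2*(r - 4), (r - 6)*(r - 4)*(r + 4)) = r^2 - 10*r + 24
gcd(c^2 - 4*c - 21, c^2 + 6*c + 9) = c + 3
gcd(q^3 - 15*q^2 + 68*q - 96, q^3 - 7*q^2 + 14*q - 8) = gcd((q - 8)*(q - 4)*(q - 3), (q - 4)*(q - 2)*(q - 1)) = q - 4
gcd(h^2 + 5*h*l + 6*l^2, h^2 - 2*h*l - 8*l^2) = h + 2*l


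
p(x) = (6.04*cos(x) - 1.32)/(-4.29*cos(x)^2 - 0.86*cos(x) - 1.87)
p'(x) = (-8.58*sin(x)*cos(x) - 0.86*sin(x))*(6.04*cos(x) - 1.32)/(-4.29*cos(x)^2 - 0.86*cos(x) - 1.87)^2 - 6.04*sin(x)/(-4.29*cos(x)^2 - 0.86*cos(x) - 1.87)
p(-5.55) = -0.65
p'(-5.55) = 0.18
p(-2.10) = 1.73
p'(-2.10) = -0.01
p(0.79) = -0.64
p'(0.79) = 0.25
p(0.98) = -0.56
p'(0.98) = 0.66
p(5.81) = -0.67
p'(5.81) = -0.02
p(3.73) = 1.54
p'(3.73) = 0.49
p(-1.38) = 0.08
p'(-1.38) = -2.80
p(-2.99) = 1.40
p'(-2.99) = 0.13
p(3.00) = 1.40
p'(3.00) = -0.13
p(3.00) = 1.40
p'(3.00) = -0.13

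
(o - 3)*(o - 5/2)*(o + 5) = o^3 - o^2/2 - 20*o + 75/2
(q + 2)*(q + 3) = q^2 + 5*q + 6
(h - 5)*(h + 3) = h^2 - 2*h - 15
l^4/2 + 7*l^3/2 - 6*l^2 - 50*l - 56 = (l/2 + 1)*(l - 4)*(l + 2)*(l + 7)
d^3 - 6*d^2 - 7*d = d*(d - 7)*(d + 1)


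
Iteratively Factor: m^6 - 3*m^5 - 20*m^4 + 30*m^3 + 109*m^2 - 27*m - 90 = (m - 1)*(m^5 - 2*m^4 - 22*m^3 + 8*m^2 + 117*m + 90) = (m - 1)*(m + 1)*(m^4 - 3*m^3 - 19*m^2 + 27*m + 90) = (m - 3)*(m - 1)*(m + 1)*(m^3 - 19*m - 30) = (m - 5)*(m - 3)*(m - 1)*(m + 1)*(m^2 + 5*m + 6) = (m - 5)*(m - 3)*(m - 1)*(m + 1)*(m + 2)*(m + 3)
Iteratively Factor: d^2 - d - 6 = (d + 2)*(d - 3)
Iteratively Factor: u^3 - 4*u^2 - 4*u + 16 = (u - 4)*(u^2 - 4) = (u - 4)*(u - 2)*(u + 2)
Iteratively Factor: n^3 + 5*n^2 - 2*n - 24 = (n + 3)*(n^2 + 2*n - 8) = (n + 3)*(n + 4)*(n - 2)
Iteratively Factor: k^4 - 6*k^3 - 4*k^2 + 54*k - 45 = (k - 5)*(k^3 - k^2 - 9*k + 9) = (k - 5)*(k - 1)*(k^2 - 9) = (k - 5)*(k - 3)*(k - 1)*(k + 3)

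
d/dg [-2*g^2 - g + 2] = -4*g - 1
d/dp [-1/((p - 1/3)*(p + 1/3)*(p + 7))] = 9*(27*p^2 + 126*p - 1)/(81*p^6 + 1134*p^5 + 3951*p^4 - 252*p^3 - 881*p^2 + 14*p + 49)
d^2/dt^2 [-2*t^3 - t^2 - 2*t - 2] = -12*t - 2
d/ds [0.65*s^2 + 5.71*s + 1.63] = 1.3*s + 5.71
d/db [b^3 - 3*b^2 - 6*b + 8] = 3*b^2 - 6*b - 6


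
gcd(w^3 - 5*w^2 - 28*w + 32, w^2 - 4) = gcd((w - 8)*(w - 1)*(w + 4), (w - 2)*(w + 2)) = 1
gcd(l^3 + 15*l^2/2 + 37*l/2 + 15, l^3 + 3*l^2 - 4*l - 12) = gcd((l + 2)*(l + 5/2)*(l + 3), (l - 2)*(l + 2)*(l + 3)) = l^2 + 5*l + 6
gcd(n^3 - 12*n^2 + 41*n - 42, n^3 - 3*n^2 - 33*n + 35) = n - 7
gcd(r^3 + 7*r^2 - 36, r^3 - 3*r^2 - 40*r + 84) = r^2 + 4*r - 12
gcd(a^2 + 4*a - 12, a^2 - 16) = 1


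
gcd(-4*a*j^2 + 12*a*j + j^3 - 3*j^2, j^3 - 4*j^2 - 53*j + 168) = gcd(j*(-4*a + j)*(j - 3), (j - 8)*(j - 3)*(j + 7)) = j - 3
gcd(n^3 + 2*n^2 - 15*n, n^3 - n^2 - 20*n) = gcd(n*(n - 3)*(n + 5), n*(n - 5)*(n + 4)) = n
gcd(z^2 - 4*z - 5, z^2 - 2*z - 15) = z - 5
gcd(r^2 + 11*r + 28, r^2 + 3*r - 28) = r + 7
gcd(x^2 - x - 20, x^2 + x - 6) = 1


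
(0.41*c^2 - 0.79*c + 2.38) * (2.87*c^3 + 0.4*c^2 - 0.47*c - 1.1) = 1.1767*c^5 - 2.1033*c^4 + 6.3219*c^3 + 0.8723*c^2 - 0.2496*c - 2.618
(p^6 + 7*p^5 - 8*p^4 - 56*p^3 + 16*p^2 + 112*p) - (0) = p^6 + 7*p^5 - 8*p^4 - 56*p^3 + 16*p^2 + 112*p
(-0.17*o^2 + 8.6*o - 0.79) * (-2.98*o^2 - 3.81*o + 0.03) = 0.5066*o^4 - 24.9803*o^3 - 30.4169*o^2 + 3.2679*o - 0.0237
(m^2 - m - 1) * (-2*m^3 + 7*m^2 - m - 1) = -2*m^5 + 9*m^4 - 6*m^3 - 7*m^2 + 2*m + 1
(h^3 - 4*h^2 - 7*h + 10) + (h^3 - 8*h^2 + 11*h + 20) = 2*h^3 - 12*h^2 + 4*h + 30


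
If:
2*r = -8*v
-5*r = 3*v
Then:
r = 0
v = 0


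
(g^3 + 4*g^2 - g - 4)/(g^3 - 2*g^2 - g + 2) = (g + 4)/(g - 2)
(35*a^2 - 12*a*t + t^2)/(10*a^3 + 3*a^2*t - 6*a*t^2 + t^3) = (-7*a + t)/(-2*a^2 - a*t + t^2)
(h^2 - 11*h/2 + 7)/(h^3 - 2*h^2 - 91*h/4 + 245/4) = 2*(h - 2)/(2*h^2 + 3*h - 35)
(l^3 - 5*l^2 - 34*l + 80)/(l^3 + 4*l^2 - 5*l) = (l^2 - 10*l + 16)/(l*(l - 1))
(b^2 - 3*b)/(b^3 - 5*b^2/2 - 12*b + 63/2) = 2*b/(2*b^2 + b - 21)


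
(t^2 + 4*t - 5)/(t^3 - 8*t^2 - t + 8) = (t + 5)/(t^2 - 7*t - 8)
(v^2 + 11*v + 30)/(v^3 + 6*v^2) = (v + 5)/v^2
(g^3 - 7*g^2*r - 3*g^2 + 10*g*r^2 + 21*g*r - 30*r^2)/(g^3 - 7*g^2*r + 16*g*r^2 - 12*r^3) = (g^2 - 5*g*r - 3*g + 15*r)/(g^2 - 5*g*r + 6*r^2)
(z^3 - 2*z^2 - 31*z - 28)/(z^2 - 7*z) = z + 5 + 4/z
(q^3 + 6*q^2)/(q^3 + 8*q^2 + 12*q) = q/(q + 2)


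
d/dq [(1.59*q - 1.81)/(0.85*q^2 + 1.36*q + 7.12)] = (-1.3515*q^2 + 3.077*q + 13.7824)/(0.7225*q^4 + 2.312*q^3 + 13.9536*q^2 + 19.3664*q + 50.6944)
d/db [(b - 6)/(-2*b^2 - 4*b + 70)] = (-b^2/2 - b + (b - 6)*(b + 1) + 35/2)/(b^2 + 2*b - 35)^2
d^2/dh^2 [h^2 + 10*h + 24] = 2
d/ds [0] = 0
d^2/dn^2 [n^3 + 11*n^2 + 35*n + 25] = 6*n + 22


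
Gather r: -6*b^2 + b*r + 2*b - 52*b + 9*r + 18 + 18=-6*b^2 - 50*b + r*(b + 9) + 36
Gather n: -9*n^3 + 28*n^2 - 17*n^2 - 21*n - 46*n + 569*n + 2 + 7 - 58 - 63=-9*n^3 + 11*n^2 + 502*n - 112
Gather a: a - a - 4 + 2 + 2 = 0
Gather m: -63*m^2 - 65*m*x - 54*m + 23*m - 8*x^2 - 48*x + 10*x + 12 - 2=-63*m^2 + m*(-65*x - 31) - 8*x^2 - 38*x + 10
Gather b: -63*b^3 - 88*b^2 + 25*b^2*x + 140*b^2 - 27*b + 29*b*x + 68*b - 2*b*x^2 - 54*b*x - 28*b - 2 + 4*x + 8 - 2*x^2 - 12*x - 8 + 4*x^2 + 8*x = -63*b^3 + b^2*(25*x + 52) + b*(-2*x^2 - 25*x + 13) + 2*x^2 - 2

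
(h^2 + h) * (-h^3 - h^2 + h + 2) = -h^5 - 2*h^4 + 3*h^2 + 2*h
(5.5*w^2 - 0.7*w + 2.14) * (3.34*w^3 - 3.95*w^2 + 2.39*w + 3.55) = 18.37*w^5 - 24.063*w^4 + 23.0576*w^3 + 9.399*w^2 + 2.6296*w + 7.597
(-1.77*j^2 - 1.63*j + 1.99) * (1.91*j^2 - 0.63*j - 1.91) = -3.3807*j^4 - 1.9982*j^3 + 8.2085*j^2 + 1.8596*j - 3.8009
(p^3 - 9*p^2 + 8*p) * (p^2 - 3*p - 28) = p^5 - 12*p^4 + 7*p^3 + 228*p^2 - 224*p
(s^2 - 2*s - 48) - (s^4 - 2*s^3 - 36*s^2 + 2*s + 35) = -s^4 + 2*s^3 + 37*s^2 - 4*s - 83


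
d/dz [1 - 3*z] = -3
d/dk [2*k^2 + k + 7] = 4*k + 1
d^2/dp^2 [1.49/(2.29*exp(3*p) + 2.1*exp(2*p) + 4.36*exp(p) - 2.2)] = (1.49*(6.87*exp(2*p) + 4.2*exp(p) + 4.36)*(13.74*exp(2*p) + 8.4*exp(p) + 8.72)*exp(p) - (30.7089*exp(2*p) + 12.516*exp(p) + 6.4964)*(2.29*exp(3*p) + 2.1*exp(2*p) + 4.36*exp(p) - 2.2))*exp(p)/(2.29*exp(3*p) + 2.1*exp(2*p) + 4.36*exp(p) - 2.2)^3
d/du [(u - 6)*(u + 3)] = 2*u - 3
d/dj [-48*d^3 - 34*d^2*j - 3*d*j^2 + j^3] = -34*d^2 - 6*d*j + 3*j^2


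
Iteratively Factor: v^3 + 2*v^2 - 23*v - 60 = (v + 3)*(v^2 - v - 20) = (v + 3)*(v + 4)*(v - 5)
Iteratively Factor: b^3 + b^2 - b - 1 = (b + 1)*(b^2 - 1) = (b - 1)*(b + 1)*(b + 1)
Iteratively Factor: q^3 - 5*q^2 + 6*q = (q - 3)*(q^2 - 2*q) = (q - 3)*(q - 2)*(q)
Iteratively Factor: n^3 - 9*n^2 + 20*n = (n - 4)*(n^2 - 5*n) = n*(n - 4)*(n - 5)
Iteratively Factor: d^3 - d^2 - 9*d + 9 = (d - 3)*(d^2 + 2*d - 3) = (d - 3)*(d + 3)*(d - 1)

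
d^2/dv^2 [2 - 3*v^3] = -18*v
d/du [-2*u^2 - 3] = -4*u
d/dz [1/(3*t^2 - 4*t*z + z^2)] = 2*(2*t - z)/(3*t^2 - 4*t*z + z^2)^2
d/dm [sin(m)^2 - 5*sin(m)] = (2*sin(m) - 5)*cos(m)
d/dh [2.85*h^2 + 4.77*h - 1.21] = 5.7*h + 4.77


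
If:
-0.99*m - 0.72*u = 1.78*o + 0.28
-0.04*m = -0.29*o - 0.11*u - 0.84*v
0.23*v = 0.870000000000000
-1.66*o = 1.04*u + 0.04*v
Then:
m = 14.25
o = -22.65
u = 36.00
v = 3.78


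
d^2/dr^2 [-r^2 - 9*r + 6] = -2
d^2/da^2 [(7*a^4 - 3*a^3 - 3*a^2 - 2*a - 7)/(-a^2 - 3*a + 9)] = 2*(-7*a^6 - 63*a^5 + 1559*a^3 - 3543*a^2 + 846*a + 423)/(a^6 + 9*a^5 - 135*a^3 + 729*a - 729)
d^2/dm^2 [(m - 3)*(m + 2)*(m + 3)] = 6*m + 4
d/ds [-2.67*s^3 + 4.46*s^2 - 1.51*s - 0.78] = -8.01*s^2 + 8.92*s - 1.51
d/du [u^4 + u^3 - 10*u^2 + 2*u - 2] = 4*u^3 + 3*u^2 - 20*u + 2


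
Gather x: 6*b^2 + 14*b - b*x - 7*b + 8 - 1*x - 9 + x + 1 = 6*b^2 - b*x + 7*b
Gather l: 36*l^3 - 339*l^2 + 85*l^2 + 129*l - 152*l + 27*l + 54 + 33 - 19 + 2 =36*l^3 - 254*l^2 + 4*l + 70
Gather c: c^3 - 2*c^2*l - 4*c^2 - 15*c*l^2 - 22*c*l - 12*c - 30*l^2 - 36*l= c^3 + c^2*(-2*l - 4) + c*(-15*l^2 - 22*l - 12) - 30*l^2 - 36*l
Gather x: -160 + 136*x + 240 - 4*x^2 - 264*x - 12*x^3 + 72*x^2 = -12*x^3 + 68*x^2 - 128*x + 80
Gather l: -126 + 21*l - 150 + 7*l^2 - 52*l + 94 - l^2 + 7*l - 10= 6*l^2 - 24*l - 192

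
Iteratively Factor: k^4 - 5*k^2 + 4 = (k + 2)*(k^3 - 2*k^2 - k + 2) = (k + 1)*(k + 2)*(k^2 - 3*k + 2) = (k - 1)*(k + 1)*(k + 2)*(k - 2)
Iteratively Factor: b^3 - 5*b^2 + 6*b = (b - 2)*(b^2 - 3*b) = (b - 3)*(b - 2)*(b)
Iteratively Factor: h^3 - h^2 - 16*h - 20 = (h + 2)*(h^2 - 3*h - 10) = (h - 5)*(h + 2)*(h + 2)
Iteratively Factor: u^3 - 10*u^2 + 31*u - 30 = (u - 5)*(u^2 - 5*u + 6) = (u - 5)*(u - 2)*(u - 3)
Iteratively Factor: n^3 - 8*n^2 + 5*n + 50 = (n - 5)*(n^2 - 3*n - 10) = (n - 5)^2*(n + 2)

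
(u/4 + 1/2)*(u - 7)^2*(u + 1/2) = u^4/4 - 23*u^3/8 + 15*u^2/4 + 217*u/8 + 49/4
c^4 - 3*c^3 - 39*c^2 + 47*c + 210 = (c - 7)*(c - 3)*(c + 2)*(c + 5)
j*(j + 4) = j^2 + 4*j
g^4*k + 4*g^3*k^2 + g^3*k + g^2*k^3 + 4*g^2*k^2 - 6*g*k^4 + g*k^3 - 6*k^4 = (g - k)*(g + 2*k)*(g + 3*k)*(g*k + k)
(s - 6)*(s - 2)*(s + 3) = s^3 - 5*s^2 - 12*s + 36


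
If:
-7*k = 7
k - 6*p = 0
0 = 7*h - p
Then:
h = -1/42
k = -1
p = -1/6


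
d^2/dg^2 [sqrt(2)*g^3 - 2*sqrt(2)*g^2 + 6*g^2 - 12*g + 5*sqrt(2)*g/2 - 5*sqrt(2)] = 6*sqrt(2)*g - 4*sqrt(2) + 12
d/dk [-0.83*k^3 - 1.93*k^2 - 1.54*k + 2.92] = -2.49*k^2 - 3.86*k - 1.54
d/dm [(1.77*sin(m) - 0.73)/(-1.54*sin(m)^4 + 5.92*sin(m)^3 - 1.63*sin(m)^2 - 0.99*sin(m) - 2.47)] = (8.1774*sin(m)^4 - 25.4536*sin(m)^3 + 15.8499*sin(m)^2 - 2.3798*sin(m) - 5.0946)*cos(m)/(2.3716*sin(m)^8 - 18.2336*sin(m)^7 + 40.0668*sin(m)^6 - 16.25*sin(m)^5 - 1.4571*sin(m)^4 - 26.0174*sin(m)^3 + 9.0323*sin(m)^2 + 4.8906*sin(m) + 6.1009)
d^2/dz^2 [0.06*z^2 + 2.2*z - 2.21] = 0.120000000000000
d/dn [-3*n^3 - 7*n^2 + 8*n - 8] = -9*n^2 - 14*n + 8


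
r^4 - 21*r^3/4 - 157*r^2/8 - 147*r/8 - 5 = (r - 8)*(r + 1/2)*(r + 1)*(r + 5/4)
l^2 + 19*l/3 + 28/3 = (l + 7/3)*(l + 4)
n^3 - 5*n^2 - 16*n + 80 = (n - 5)*(n - 4)*(n + 4)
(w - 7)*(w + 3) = w^2 - 4*w - 21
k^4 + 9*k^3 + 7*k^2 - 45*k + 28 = (k - 1)^2*(k + 4)*(k + 7)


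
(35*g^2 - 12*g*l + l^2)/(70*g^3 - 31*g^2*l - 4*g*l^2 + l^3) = (5*g - l)/(10*g^2 - 3*g*l - l^2)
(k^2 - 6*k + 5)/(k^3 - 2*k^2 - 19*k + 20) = 1/(k + 4)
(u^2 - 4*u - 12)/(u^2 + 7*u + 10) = (u - 6)/(u + 5)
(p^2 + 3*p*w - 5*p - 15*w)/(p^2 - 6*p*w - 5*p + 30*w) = (p + 3*w)/(p - 6*w)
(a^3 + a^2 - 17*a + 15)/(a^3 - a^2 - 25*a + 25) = (a - 3)/(a - 5)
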